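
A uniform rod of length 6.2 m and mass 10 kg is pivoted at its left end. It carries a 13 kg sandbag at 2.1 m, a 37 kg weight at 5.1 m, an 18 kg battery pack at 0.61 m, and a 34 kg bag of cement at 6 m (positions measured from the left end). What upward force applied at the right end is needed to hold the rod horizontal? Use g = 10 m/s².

About the left end:
Beam weight: 10 × 10 = 100 N down at 3.1 m → arm 3.1 m, τ = 100 × 3.1 = 310 N·m clockwise.
Sandbag: 13 × 10 = 130 N down at 2.1 m → arm 2.1 m, τ = 130 × 2.1 = 273 N·m clockwise.
Weight: 37 × 10 = 370 N down at 5.1 m → arm 5.1 m, τ = 370 × 5.1 = 1887 N·m clockwise.
Battery pack: 18 × 10 = 180 N down at 0.61 m → arm 0.61 m, τ = 180 × 0.61 = 109.8 N·m clockwise.
Bag of cement: 34 × 10 = 340 N down at 6 m → arm 6 m, τ = 340 × 6 = 2040 N·m clockwise.
Net moment of the loads = 4620 N·m clockwise.
The upward force F acts at the right end, arm 6.2 m, giving F × 6.2 counterclockwise.
Στ = 0 ⇒ F × 6.2 = 4620 ⇒ F = 4620 / 6.2 = 745 N.

F ≈ 745 N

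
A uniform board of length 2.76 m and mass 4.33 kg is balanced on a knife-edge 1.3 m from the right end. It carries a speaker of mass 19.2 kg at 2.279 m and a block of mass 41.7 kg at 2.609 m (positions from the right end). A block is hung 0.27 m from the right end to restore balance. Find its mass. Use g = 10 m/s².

m ≈ 71.6 kg

About the knife-edge (at 1.3 m from the right end):
Beam weight: 4.33 × 10 = 43.3 N down at 1.38 m → arm 0.08 m, τ = 43.3 × 0.08 = 3.464 N·m counterclockwise.
Speaker: 19.2 × 10 = 192 N down at 2.279 m → arm 0.979 m, τ = 192 × 0.979 = 188 N·m counterclockwise.
Block: 41.7 × 10 = 417 N down at 2.609 m → arm 1.309 m, τ = 417 × 1.309 = 545.9 N·m counterclockwise.
Net moment of known loads = 737.4 N·m counterclockwise.
An unknown mass m at 0.27 m has arm 1.03 m; its moment is m·g·1.03 clockwise.
Στ = 0 ⇒ m × 10 × 1.03 = 737.4 ⇒ m = 737.4 / (10 × 1.03) = 71.6 kg.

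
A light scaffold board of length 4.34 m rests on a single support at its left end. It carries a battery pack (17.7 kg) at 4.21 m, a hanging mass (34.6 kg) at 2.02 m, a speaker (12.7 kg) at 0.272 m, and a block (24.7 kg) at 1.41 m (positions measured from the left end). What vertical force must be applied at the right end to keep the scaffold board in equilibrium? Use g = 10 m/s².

F ≈ 421 N

Choose the left end as the axis so the unknown pivot reaction has zero arm there.
Battery pack: 17.7 × 10 = 177 N down at 4.21 m → arm 4.21 m, τ = 177 × 4.21 = 745.2 N·m clockwise.
Hanging mass: 34.6 × 10 = 346 N down at 2.02 m → arm 2.02 m, τ = 346 × 2.02 = 698.9 N·m clockwise.
Speaker: 12.7 × 10 = 127 N down at 0.272 m → arm 0.272 m, τ = 127 × 0.272 = 34.54 N·m clockwise.
Block: 24.7 × 10 = 247 N down at 1.41 m → arm 1.41 m, τ = 247 × 1.41 = 348.3 N·m clockwise.
Net moment of the loads = 1827 N·m clockwise.
The upward force F acts at the right end, arm 4.34 m, giving F × 4.34 counterclockwise.
For rotational equilibrium, F × 4.34 = 1827, so F = 1827 / 4.34 = 421 N.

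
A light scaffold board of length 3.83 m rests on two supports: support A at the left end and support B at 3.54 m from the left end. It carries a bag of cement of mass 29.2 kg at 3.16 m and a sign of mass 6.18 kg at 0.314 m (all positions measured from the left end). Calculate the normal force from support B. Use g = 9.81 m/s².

Sum moments about support A (its reaction then has zero moment arm).
Bag of cement: 29.2 × 9.81 = 286.5 N down at 3.16 m → arm 3.16 m, τ = 286.5 × 3.16 = 905.3 N·m clockwise.
Sign: 6.18 × 9.81 = 60.63 N down at 0.314 m → arm 0.314 m, τ = 60.63 × 0.314 = 19.04 N·m clockwise.
Net load moment about support A = 924.3 N·m clockwise.
Reaction R at support B is upward at 3.54 m, arm 3.54 m → moment R × 3.54 counterclockwise.
Στ = 0 ⇒ R × 3.54 = 924.3 ⇒ R = 261 N.

R_B ≈ 261 N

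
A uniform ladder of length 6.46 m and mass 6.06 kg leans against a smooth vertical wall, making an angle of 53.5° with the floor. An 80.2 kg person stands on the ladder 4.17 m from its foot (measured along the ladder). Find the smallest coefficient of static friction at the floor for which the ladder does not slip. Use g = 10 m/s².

μ_min ≈ 0.47

Choose the foot of the ladder as the axis so the floor normal and friction both act there and drop out.
Ladder weight 6.06×10 = 60.6 N acts at 3.23 m along the ladder; its horizontal arm is 3.23·cos53.5° = 1.921 m → τ = 116.4 N·m clockwise.
Person: 80.2×10 = 802 N at 4.17 m → arm 2.48 m → τ = 1989 N·m clockwise.
Wall normal N acts horizontally at the top; its moment arm is the height L sinθ = 6.46·sin53.5° = 5.193 m, counterclockwise.
Setting net torque to zero: N × 5.193 = 2105 → N = 405.4 N.
ΣFx = 0 ⇒ f = N_wall = 405.4 N. ΣFy = 0 ⇒ N_floor = 862.6 N.
μ_min = f / N_floor = 405.4 / 862.6 = 0.47.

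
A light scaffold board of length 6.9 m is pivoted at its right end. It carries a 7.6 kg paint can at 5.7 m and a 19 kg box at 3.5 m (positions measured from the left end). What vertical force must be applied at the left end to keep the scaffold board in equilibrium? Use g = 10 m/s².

Taking torques about the right end:
Paint can: 7.6 × 10 = 76 N down at 5.7 m → arm 1.2 m, τ = 76 × 1.2 = 91.2 N·m counterclockwise.
Box: 19 × 10 = 190 N down at 3.5 m → arm 3.4 m, τ = 190 × 3.4 = 646 N·m counterclockwise.
Net moment of the loads = 737.2 N·m counterclockwise.
The upward force F acts at the left end, arm 6.9 m, giving F × 6.9 clockwise.
Balancing moments: F × 6.9 = 737.2, giving F = 737.2 / 6.9 = 107 N.

F ≈ 107 N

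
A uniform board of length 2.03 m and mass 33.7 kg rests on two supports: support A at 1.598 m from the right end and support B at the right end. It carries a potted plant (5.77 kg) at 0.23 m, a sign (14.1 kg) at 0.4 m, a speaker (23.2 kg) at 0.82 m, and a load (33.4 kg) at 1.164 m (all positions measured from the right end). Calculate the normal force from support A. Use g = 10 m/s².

R_A ≈ 620 N

Sum moments about support B (its reaction then has zero moment arm).
Beam weight: 33.7 × 10 = 337 N down at 1.015 m → arm 1.015 m, τ = 337 × 1.015 = 342.1 N·m counterclockwise.
Potted plant: 5.77 × 10 = 57.7 N down at 0.23 m → arm 0.23 m, τ = 57.7 × 0.23 = 13.27 N·m counterclockwise.
Sign: 14.1 × 10 = 141 N down at 0.4 m → arm 0.4 m, τ = 141 × 0.4 = 56.4 N·m counterclockwise.
Speaker: 23.2 × 10 = 232 N down at 0.82 m → arm 0.82 m, τ = 232 × 0.82 = 190.2 N·m counterclockwise.
Load: 33.4 × 10 = 334 N down at 1.164 m → arm 1.164 m, τ = 334 × 1.164 = 388.8 N·m counterclockwise.
Net load moment about support B = 990.8 N·m counterclockwise.
Reaction R at support A is upward at 1.598 m, arm 1.598 m → moment R × 1.598 clockwise.
For rotational equilibrium, R × 1.598 = 990.8, so R = 620 N.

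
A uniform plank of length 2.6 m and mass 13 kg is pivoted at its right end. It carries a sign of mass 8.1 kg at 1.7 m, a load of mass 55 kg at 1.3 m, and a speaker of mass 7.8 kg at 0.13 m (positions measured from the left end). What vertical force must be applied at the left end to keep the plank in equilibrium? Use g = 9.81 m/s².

Sum moments about the right end (the unknown pivot reaction has zero arm there).
Beam weight: 13 × 9.81 = 127.5 N down at 1.3 m → arm 1.3 m, τ = 127.5 × 1.3 = 165.8 N·m counterclockwise.
Sign: 8.1 × 9.81 = 79.46 N down at 1.7 m → arm 0.9 m, τ = 79.46 × 0.9 = 71.51 N·m counterclockwise.
Load: 55 × 9.81 = 539.6 N down at 1.3 m → arm 1.3 m, τ = 539.6 × 1.3 = 701.5 N·m counterclockwise.
Speaker: 7.8 × 9.81 = 76.52 N down at 0.13 m → arm 2.47 m, τ = 76.52 × 2.47 = 189 N·m counterclockwise.
Net moment of the loads = 1128 N·m counterclockwise.
The upward force F acts at the left end, arm 2.6 m, giving F × 2.6 clockwise.
Balancing moments: F × 2.6 = 1128, giving F = 1128 / 2.6 = 434 N.

F ≈ 434 N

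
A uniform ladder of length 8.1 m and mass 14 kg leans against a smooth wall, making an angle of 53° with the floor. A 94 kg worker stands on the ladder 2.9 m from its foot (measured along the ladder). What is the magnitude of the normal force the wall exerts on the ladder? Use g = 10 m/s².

N_wall ≈ 306 N

Sum moments about the foot of the ladder (the floor normal and friction both act there and drop out).
Ladder weight 14×10 = 140 N acts at 4.05 m along the ladder; its horizontal arm is 4.05·cos53° = 2.437 m → τ = 341.2 N·m clockwise.
Worker: 94×10 = 940 N at 2.9 m → arm 1.745 m → τ = 1640 N·m clockwise.
Wall normal N acts horizontally at the top; its moment arm is the height L sinθ = 8.1·sin53° = 6.469 m, counterclockwise.
For rotational equilibrium, N × 6.469 = 1981, so N = 306 N.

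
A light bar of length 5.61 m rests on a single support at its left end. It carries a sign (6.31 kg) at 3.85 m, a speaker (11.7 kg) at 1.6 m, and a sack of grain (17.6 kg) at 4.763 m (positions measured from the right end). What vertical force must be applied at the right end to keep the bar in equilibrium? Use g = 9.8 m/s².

F ≈ 127 N

Sum moments about the left end (the unknown pivot reaction has zero arm there).
Sign: 6.31 × 9.8 = 61.84 N down at 3.85 m → arm 1.76 m, τ = 61.84 × 1.76 = 108.8 N·m clockwise.
Speaker: 11.7 × 9.8 = 114.7 N down at 1.6 m → arm 4.01 m, τ = 114.7 × 4.01 = 459.9 N·m clockwise.
Sack of grain: 17.6 × 9.8 = 172.5 N down at 4.763 m → arm 0.847 m, τ = 172.5 × 0.847 = 146.1 N·m clockwise.
Net moment of the loads = 714.8 N·m clockwise.
The upward force F acts at the right end, arm 5.61 m, giving F × 5.61 counterclockwise.
Setting net torque to zero: F × 5.61 = 714.8 → F = 714.8 / 5.61 = 127 N.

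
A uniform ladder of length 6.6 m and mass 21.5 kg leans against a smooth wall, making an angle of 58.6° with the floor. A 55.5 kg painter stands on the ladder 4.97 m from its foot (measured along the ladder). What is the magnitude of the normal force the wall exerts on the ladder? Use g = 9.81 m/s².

Taking torques about the foot of the ladder:
Ladder weight 21.5×9.81 = 210.9 N acts at 3.3 m along the ladder; its horizontal arm is 3.3·cos58.6° = 1.719 m → τ = 362.5 N·m clockwise.
Painter: 55.5×9.81 = 544.5 N at 4.97 m → arm 2.589 m → τ = 1410 N·m clockwise.
Wall normal N acts horizontally at the top; its moment arm is the height L sinθ = 6.6·sin58.6° = 5.633 m, counterclockwise.
Setting net torque to zero: N × 5.633 = 1772 → N = 315 N.

N_wall ≈ 315 N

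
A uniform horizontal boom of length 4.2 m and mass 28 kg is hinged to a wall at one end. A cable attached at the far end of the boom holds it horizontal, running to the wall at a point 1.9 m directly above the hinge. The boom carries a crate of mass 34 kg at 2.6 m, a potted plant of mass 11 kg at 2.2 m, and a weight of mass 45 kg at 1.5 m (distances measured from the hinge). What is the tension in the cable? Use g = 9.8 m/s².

T ≈ 1350 N

Choose the hinge as the axis so the unknown hinge reaction has zero arm there.
Beam weight: 28 × 9.8 = 274.4 N down at 2.1 m → arm 2.1 m, τ = 274.4 × 2.1 = 576.2 N·m clockwise.
Crate: 34 × 9.8 = 333.2 N down at 2.6 m → arm 2.6 m, τ = 333.2 × 2.6 = 866.3 N·m clockwise.
Potted plant: 11 × 9.8 = 107.8 N down at 2.2 m → arm 2.2 m, τ = 107.8 × 2.2 = 237.2 N·m clockwise.
Weight: 45 × 9.8 = 441 N down at 1.5 m → arm 1.5 m, τ = 441 × 1.5 = 661.5 N·m clockwise.
Total clockwise load moment = 2341 N·m.
The cable tension T acts at 4.2 m; only its component perpendicular to the boom, T sinθ, produces torque. sinθ = h/√(h²+d²) = 1.9/√(1.9²+4.2²) = 0.4122.
For rotational equilibrium, T × 4.2 × 0.4122 = 2341, so T = 2341 / 1.731 = 1350 N.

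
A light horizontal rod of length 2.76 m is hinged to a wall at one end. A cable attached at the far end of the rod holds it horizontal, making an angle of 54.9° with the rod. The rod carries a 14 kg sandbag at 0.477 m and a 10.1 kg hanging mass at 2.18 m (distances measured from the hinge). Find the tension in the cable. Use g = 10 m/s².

T ≈ 127 N

About the hinge:
Sandbag: 14 × 10 = 140 N down at 0.477 m → arm 0.477 m, τ = 140 × 0.477 = 66.78 N·m clockwise.
Hanging mass: 10.1 × 10 = 101 N down at 2.18 m → arm 2.18 m, τ = 101 × 2.18 = 220.2 N·m clockwise.
Total clockwise load moment = 287 N·m.
The cable tension T acts at 2.76 m; only its component perpendicular to the rod, T sinθ, produces torque. sin 54.9° = 0.8181.
Στ = 0 ⇒ T × 2.76 × 0.8181 = 287 ⇒ T = 287 / 2.258 = 127 N.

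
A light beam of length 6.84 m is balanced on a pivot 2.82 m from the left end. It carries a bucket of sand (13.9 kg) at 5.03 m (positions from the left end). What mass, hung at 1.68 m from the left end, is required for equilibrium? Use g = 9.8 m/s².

m ≈ 26.9 kg

About the pivot (at 2.82 m from the left end):
Bucket of sand: 13.9 × 9.8 = 136.2 N down at 5.03 m → arm 2.21 m, τ = 136.2 × 2.21 = 301 N·m clockwise.
Net moment of known loads = 301 N·m clockwise.
An unknown mass m at 1.68 m has arm 1.14 m; its moment is m·g·1.14 counterclockwise.
Balancing moments: m × 9.8 × 1.14 = 301, giving m = 301 / (9.8 × 1.14) = 26.9 kg.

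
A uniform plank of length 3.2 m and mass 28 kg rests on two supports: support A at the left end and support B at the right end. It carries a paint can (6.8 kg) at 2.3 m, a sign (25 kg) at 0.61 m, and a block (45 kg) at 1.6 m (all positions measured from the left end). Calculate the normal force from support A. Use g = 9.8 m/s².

Taking torques about support B:
Beam weight: 28 × 9.8 = 274.4 N down at 1.6 m → arm 1.6 m, τ = 274.4 × 1.6 = 439 N·m counterclockwise.
Paint can: 6.8 × 9.8 = 66.64 N down at 2.3 m → arm 0.9 m, τ = 66.64 × 0.9 = 59.98 N·m counterclockwise.
Sign: 25 × 9.8 = 245 N down at 0.61 m → arm 2.59 m, τ = 245 × 2.59 = 634.5 N·m counterclockwise.
Block: 45 × 9.8 = 441 N down at 1.6 m → arm 1.6 m, τ = 441 × 1.6 = 705.6 N·m counterclockwise.
Net load moment about support B = 1839 N·m counterclockwise.
Reaction R at support A is upward at 0 m, arm 3.2 m → moment R × 3.2 clockwise.
Στ = 0 ⇒ R × 3.2 = 1839 ⇒ R = 575 N.

R_A ≈ 575 N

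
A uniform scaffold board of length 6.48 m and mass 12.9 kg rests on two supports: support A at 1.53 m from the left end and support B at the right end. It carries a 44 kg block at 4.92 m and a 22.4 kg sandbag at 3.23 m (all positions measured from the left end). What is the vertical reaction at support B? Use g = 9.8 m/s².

Sum moments about support A (its reaction then has zero moment arm).
Beam weight: 12.9 × 9.8 = 126.4 N down at 3.24 m → arm 1.71 m, τ = 126.4 × 1.71 = 216.1 N·m clockwise.
Block: 44 × 9.8 = 431.2 N down at 4.92 m → arm 3.39 m, τ = 431.2 × 3.39 = 1462 N·m clockwise.
Sandbag: 22.4 × 9.8 = 219.5 N down at 3.23 m → arm 1.7 m, τ = 219.5 × 1.7 = 373.1 N·m clockwise.
Net load moment about support A = 2051 N·m clockwise.
Reaction R at support B is upward at 6.48 m, arm 4.95 m → moment R × 4.95 counterclockwise.
Στ = 0 ⇒ R × 4.95 = 2051 ⇒ R = 414 N.

R_B ≈ 414 N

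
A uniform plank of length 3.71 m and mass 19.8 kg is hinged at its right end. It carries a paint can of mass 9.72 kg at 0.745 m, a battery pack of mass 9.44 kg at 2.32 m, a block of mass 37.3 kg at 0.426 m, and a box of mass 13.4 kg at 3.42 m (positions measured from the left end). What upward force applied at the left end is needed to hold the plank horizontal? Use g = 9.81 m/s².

Taking torques about the right end:
Beam weight: 19.8 × 9.81 = 194.2 N down at 1.855 m → arm 1.855 m, τ = 194.2 × 1.855 = 360.2 N·m counterclockwise.
Paint can: 9.72 × 9.81 = 95.35 N down at 0.745 m → arm 2.965 m, τ = 95.35 × 2.965 = 282.7 N·m counterclockwise.
Battery pack: 9.44 × 9.81 = 92.61 N down at 2.32 m → arm 1.39 m, τ = 92.61 × 1.39 = 128.7 N·m counterclockwise.
Block: 37.3 × 9.81 = 365.9 N down at 0.426 m → arm 3.284 m, τ = 365.9 × 3.284 = 1202 N·m counterclockwise.
Box: 13.4 × 9.81 = 131.5 N down at 3.42 m → arm 0.29 m, τ = 131.5 × 0.29 = 38.13 N·m counterclockwise.
Net moment of the loads = 2012 N·m counterclockwise.
The upward force F acts at the left end, arm 3.71 m, giving F × 3.71 clockwise.
Στ = 0 ⇒ F × 3.71 = 2012 ⇒ F = 2012 / 3.71 = 542 N.

F ≈ 542 N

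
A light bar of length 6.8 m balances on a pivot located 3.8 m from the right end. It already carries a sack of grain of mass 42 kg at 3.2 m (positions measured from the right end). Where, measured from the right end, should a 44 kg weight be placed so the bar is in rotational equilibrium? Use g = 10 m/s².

Taking torques about the pivot (at 3.8 m from the right end):
Sack of grain: 42 × 10 = 420 N down at 3.2 m → arm 0.6 m, τ = 420 × 0.6 = 252 N·m clockwise.
Net moment of existing loads = 252 N·m clockwise.
The weight weighs 44 × 10 = 440 N and must supply an equal counterclockwise moment, so its lever arm about the pivot is 252 / 440 = 0.573 m.
That puts it at 3.8 + 0.573 = 4.37 m from the right end.

x ≈ 4.37 m from the right end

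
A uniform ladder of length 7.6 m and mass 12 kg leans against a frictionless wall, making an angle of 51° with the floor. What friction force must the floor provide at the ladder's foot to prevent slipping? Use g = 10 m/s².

f ≈ 48.6 N

Sum moments about the foot of the ladder (the floor normal and friction both act there and drop out).
Ladder weight 12×10 = 120 N acts at 3.8 m along the ladder; its horizontal arm is 3.8·cos51° = 2.391 m → τ = 286.9 N·m clockwise.
Wall normal N acts horizontally at the top; its moment arm is the height L sinθ = 7.6·sin51° = 5.906 m, counterclockwise.
For rotational equilibrium, N × 5.906 = 286.9, so N = 48.6 N.
ΣFx = 0: friction at the foot balances the wall's push, so f = N_wall = 48.6 N.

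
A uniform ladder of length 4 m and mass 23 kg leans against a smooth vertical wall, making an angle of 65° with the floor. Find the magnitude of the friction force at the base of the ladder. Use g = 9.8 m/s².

f ≈ 52.6 N

Choose the foot of the ladder as the axis so the floor normal and friction both act there and drop out.
Ladder weight 23×9.8 = 225.4 N acts at 2 m along the ladder; its horizontal arm is 2·cos65° = 0.8452 m → τ = 190.5 N·m clockwise.
Wall normal N acts horizontally at the top; its moment arm is the height L sinθ = 4·sin65° = 3.625 m, counterclockwise.
For rotational equilibrium, N × 3.625 = 190.5, so N = 52.6 N.
ΣFx = 0: friction at the foot balances the wall's push, so f = N_wall = 52.6 N.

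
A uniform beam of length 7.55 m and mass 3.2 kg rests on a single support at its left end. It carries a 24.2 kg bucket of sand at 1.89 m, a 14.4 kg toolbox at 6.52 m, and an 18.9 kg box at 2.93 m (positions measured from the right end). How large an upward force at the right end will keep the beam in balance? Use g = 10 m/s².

F ≈ 333 N

Taking torques about the left end:
Beam weight: 3.2 × 10 = 32 N down at 3.775 m → arm 3.775 m, τ = 32 × 3.775 = 120.8 N·m clockwise.
Bucket of sand: 24.2 × 10 = 242 N down at 1.89 m → arm 5.66 m, τ = 242 × 5.66 = 1370 N·m clockwise.
Toolbox: 14.4 × 10 = 144 N down at 6.52 m → arm 1.03 m, τ = 144 × 1.03 = 148.3 N·m clockwise.
Box: 18.9 × 10 = 189 N down at 2.93 m → arm 4.62 m, τ = 189 × 4.62 = 873.2 N·m clockwise.
Net moment of the loads = 2512 N·m clockwise.
The upward force F acts at the right end, arm 7.55 m, giving F × 7.55 counterclockwise.
For rotational equilibrium, F × 7.55 = 2512, so F = 2512 / 7.55 = 333 N.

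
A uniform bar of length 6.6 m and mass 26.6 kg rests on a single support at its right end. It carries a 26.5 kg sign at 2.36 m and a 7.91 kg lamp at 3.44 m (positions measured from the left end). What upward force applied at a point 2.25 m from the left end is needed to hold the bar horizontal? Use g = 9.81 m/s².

Choose the right end as the axis so the unknown pivot reaction has zero arm there.
Beam weight: 26.6 × 9.81 = 260.9 N down at 3.3 m → arm 3.3 m, τ = 260.9 × 3.3 = 861 N·m counterclockwise.
Sign: 26.5 × 9.81 = 260 N down at 2.36 m → arm 4.24 m, τ = 260 × 4.24 = 1102 N·m counterclockwise.
Lamp: 7.91 × 9.81 = 77.6 N down at 3.44 m → arm 3.16 m, τ = 77.6 × 3.16 = 245.2 N·m counterclockwise.
Net moment of the loads = 2208 N·m counterclockwise.
The upward force F acts at a point 2.25 m from the left end, arm 4.35 m, giving F × 4.35 clockwise.
Balancing moments: F × 4.35 = 2208, giving F = 2208 / 4.35 = 508 N.

F ≈ 508 N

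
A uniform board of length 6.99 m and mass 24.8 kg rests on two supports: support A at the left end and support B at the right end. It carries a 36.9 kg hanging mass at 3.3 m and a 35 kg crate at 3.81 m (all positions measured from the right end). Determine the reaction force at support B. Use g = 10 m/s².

R_B ≈ 478 N

Take moments about support A.
Beam weight: 24.8 × 10 = 248 N down at 3.495 m → arm 3.495 m, τ = 248 × 3.495 = 866.8 N·m clockwise.
Hanging mass: 36.9 × 10 = 369 N down at 3.3 m → arm 3.69 m, τ = 369 × 3.69 = 1362 N·m clockwise.
Crate: 35 × 10 = 350 N down at 3.81 m → arm 3.18 m, τ = 350 × 3.18 = 1113 N·m clockwise.
Net load moment about support A = 3342 N·m clockwise.
Reaction R at support B is upward at 0 m, arm 6.99 m → moment R × 6.99 counterclockwise.
For rotational equilibrium, R × 6.99 = 3342, so R = 478 N.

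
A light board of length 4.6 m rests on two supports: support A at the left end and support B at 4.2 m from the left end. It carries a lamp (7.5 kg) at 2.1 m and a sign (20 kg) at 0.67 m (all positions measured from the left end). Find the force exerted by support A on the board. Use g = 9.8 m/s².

R_A ≈ 201 N

Take moments about support B.
Lamp: 7.5 × 9.8 = 73.5 N down at 2.1 m → arm 2.1 m, τ = 73.5 × 2.1 = 154.3 N·m counterclockwise.
Sign: 20 × 9.8 = 196 N down at 0.67 m → arm 3.53 m, τ = 196 × 3.53 = 691.9 N·m counterclockwise.
Net load moment about support B = 846.2 N·m counterclockwise.
Reaction R at support A is upward at 0 m, arm 4.2 m → moment R × 4.2 clockwise.
For rotational equilibrium, R × 4.2 = 846.2, so R = 201 N.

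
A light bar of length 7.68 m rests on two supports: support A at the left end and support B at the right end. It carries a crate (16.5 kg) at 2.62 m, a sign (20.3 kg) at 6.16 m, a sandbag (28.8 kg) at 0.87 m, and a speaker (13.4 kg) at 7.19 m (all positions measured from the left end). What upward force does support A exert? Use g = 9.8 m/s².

R_A ≈ 405 N

Taking torques about support B:
Crate: 16.5 × 9.8 = 161.7 N down at 2.62 m → arm 5.06 m, τ = 161.7 × 5.06 = 818.2 N·m counterclockwise.
Sign: 20.3 × 9.8 = 198.9 N down at 6.16 m → arm 1.52 m, τ = 198.9 × 1.52 = 302.3 N·m counterclockwise.
Sandbag: 28.8 × 9.8 = 282.2 N down at 0.87 m → arm 6.81 m, τ = 282.2 × 6.81 = 1922 N·m counterclockwise.
Speaker: 13.4 × 9.8 = 131.3 N down at 7.19 m → arm 0.49 m, τ = 131.3 × 0.49 = 64.34 N·m counterclockwise.
Net load moment about support B = 3107 N·m counterclockwise.
Reaction R at support A is upward at 0 m, arm 7.68 m → moment R × 7.68 clockwise.
For rotational equilibrium, R × 7.68 = 3107, so R = 405 N.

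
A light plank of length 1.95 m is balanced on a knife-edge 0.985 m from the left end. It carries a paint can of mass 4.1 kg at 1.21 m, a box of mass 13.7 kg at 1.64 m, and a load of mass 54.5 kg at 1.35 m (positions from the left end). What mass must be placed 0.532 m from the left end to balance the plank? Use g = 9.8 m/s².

Taking torques about the knife-edge (at 0.985 m from the left end):
Paint can: 4.1 × 9.8 = 40.18 N down at 1.21 m → arm 0.225 m, τ = 40.18 × 0.225 = 9.04 N·m clockwise.
Box: 13.7 × 9.8 = 134.3 N down at 1.64 m → arm 0.655 m, τ = 134.3 × 0.655 = 87.97 N·m clockwise.
Load: 54.5 × 9.8 = 534.1 N down at 1.35 m → arm 0.365 m, τ = 534.1 × 0.365 = 194.9 N·m clockwise.
Net moment of known loads = 291.9 N·m clockwise.
An unknown mass m at 0.532 m has arm 0.453 m; its moment is m·g·0.453 counterclockwise.
Balancing moments: m × 9.8 × 0.453 = 291.9, giving m = 291.9 / (9.8 × 0.453) = 65.8 kg.

m ≈ 65.8 kg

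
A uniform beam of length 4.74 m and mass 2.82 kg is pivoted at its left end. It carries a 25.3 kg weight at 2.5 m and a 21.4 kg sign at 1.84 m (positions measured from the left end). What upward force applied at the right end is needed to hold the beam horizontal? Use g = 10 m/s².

F ≈ 231 N

Take moments about the left end.
Beam weight: 2.82 × 10 = 28.2 N down at 2.37 m → arm 2.37 m, τ = 28.2 × 2.37 = 66.83 N·m clockwise.
Weight: 25.3 × 10 = 253 N down at 2.5 m → arm 2.5 m, τ = 253 × 2.5 = 632.5 N·m clockwise.
Sign: 21.4 × 10 = 214 N down at 1.84 m → arm 1.84 m, τ = 214 × 1.84 = 393.8 N·m clockwise.
Net moment of the loads = 1093 N·m clockwise.
The upward force F acts at the right end, arm 4.74 m, giving F × 4.74 counterclockwise.
For rotational equilibrium, F × 4.74 = 1093, so F = 1093 / 4.74 = 231 N.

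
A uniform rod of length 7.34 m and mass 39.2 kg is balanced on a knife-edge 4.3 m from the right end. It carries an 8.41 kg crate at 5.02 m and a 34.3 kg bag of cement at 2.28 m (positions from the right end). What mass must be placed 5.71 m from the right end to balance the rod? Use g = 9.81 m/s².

Sum moments about the knife-edge (at 4.3 m from the right end) (the support reaction has zero arm there).
Beam weight: 39.2 × 9.81 = 384.6 N down at 3.67 m → arm 0.63 m, τ = 384.6 × 0.63 = 242.3 N·m clockwise.
Crate: 8.41 × 9.81 = 82.5 N down at 5.02 m → arm 0.72 m, τ = 82.5 × 0.72 = 59.4 N·m counterclockwise.
Bag of cement: 34.3 × 9.81 = 336.5 N down at 2.28 m → arm 2.02 m, τ = 336.5 × 2.02 = 679.7 N·m clockwise.
Net moment of known loads = 862.6 N·m clockwise.
An unknown mass m at 5.71 m has arm 1.41 m; its moment is m·g·1.41 counterclockwise.
Balancing moments: m × 9.81 × 1.41 = 862.6, giving m = 862.6 / (9.81 × 1.41) = 62.4 kg.

m ≈ 62.4 kg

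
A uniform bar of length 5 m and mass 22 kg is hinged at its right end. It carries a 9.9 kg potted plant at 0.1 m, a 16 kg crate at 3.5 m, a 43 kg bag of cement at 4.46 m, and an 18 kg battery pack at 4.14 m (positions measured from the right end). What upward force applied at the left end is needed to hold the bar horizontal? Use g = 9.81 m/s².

About the right end:
Beam weight: 22 × 9.81 = 215.8 N down at 2.5 m → arm 2.5 m, τ = 215.8 × 2.5 = 539.5 N·m counterclockwise.
Potted plant: 9.9 × 9.81 = 97.12 N down at 0.1 m → arm 0.1 m, τ = 97.12 × 0.1 = 9.712 N·m counterclockwise.
Crate: 16 × 9.81 = 157 N down at 3.5 m → arm 3.5 m, τ = 157 × 3.5 = 549.5 N·m counterclockwise.
Bag of cement: 43 × 9.81 = 421.8 N down at 4.46 m → arm 4.46 m, τ = 421.8 × 4.46 = 1881 N·m counterclockwise.
Battery pack: 18 × 9.81 = 176.6 N down at 4.14 m → arm 4.14 m, τ = 176.6 × 4.14 = 731.1 N·m counterclockwise.
Net moment of the loads = 3711 N·m counterclockwise.
The upward force F acts at the left end, arm 5 m, giving F × 5 clockwise.
Balancing moments: F × 5 = 3711, giving F = 3711 / 5 = 742 N.

F ≈ 742 N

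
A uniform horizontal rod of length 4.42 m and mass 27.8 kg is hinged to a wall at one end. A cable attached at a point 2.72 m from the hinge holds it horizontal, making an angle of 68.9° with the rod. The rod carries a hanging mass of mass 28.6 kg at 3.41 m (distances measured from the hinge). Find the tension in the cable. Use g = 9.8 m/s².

Sum moments about the hinge (the unknown hinge reaction has zero arm there).
Beam weight: 27.8 × 9.8 = 272.4 N down at 2.21 m → arm 2.21 m, τ = 272.4 × 2.21 = 602 N·m clockwise.
Hanging mass: 28.6 × 9.8 = 280.3 N down at 3.41 m → arm 3.41 m, τ = 280.3 × 3.41 = 955.8 N·m clockwise.
Total clockwise load moment = 1558 N·m.
The cable tension T acts at 2.72 m; only its component perpendicular to the rod, T sinθ, produces torque. sin 68.9° = 0.933.
Setting net torque to zero: T × 2.72 × 0.933 = 1558 → T = 1558 / 2.538 = 614 N.

T ≈ 614 N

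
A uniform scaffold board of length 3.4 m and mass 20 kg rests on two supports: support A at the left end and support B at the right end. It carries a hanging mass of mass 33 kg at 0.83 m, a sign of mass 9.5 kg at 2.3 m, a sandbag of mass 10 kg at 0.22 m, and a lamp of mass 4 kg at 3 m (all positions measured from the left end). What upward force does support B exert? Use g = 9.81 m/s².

R_B ≈ 281 N

Sum moments about support A (its reaction then has zero moment arm).
Beam weight: 20 × 9.81 = 196.2 N down at 1.7 m → arm 1.7 m, τ = 196.2 × 1.7 = 333.5 N·m clockwise.
Hanging mass: 33 × 9.81 = 323.7 N down at 0.83 m → arm 0.83 m, τ = 323.7 × 0.83 = 268.7 N·m clockwise.
Sign: 9.5 × 9.81 = 93.2 N down at 2.3 m → arm 2.3 m, τ = 93.2 × 2.3 = 214.4 N·m clockwise.
Sandbag: 10 × 9.81 = 98.1 N down at 0.22 m → arm 0.22 m, τ = 98.1 × 0.22 = 21.58 N·m clockwise.
Lamp: 4 × 9.81 = 39.24 N down at 3 m → arm 3 m, τ = 39.24 × 3 = 117.7 N·m clockwise.
Net load moment about support A = 955.9 N·m clockwise.
Reaction R at support B is upward at 3.4 m, arm 3.4 m → moment R × 3.4 counterclockwise.
Balancing moments: R × 3.4 = 955.9, giving R = 281 N.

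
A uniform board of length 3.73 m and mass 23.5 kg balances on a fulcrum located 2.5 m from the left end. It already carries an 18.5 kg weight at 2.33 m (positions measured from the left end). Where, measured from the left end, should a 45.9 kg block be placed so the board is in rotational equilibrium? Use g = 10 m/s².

x ≈ 2.89 m from the left end

Take moments about the fulcrum (at 2.5 m from the left end).
Beam weight: 23.5 × 10 = 235 N down at 1.865 m → arm 0.635 m, τ = 235 × 0.635 = 149.2 N·m counterclockwise.
Weight: 18.5 × 10 = 185 N down at 2.33 m → arm 0.17 m, τ = 185 × 0.17 = 31.45 N·m counterclockwise.
Net moment of existing loads = 180.6 N·m counterclockwise.
The block weighs 45.9 × 10 = 459 N and must supply an equal clockwise moment, so its lever arm about the fulcrum is 180.6 / 459 = 0.393 m.
That puts it at 2.5 + 0.393 = 2.89 m from the left end.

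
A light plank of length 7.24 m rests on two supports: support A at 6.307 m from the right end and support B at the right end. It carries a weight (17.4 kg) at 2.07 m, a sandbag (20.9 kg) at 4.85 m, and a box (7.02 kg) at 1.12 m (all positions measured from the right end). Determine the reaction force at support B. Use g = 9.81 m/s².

R_B ≈ 219 N

About support A:
Weight: 17.4 × 9.81 = 170.7 N down at 2.07 m → arm 4.237 m, τ = 170.7 × 4.237 = 723.3 N·m clockwise.
Sandbag: 20.9 × 9.81 = 205 N down at 4.85 m → arm 1.457 m, τ = 205 × 1.457 = 298.7 N·m clockwise.
Box: 7.02 × 9.81 = 68.87 N down at 1.12 m → arm 5.187 m, τ = 68.87 × 5.187 = 357.2 N·m clockwise.
Net load moment about support A = 1379 N·m clockwise.
Reaction R at support B is upward at 0 m, arm 6.307 m → moment R × 6.307 counterclockwise.
Στ = 0 ⇒ R × 6.307 = 1379 ⇒ R = 219 N.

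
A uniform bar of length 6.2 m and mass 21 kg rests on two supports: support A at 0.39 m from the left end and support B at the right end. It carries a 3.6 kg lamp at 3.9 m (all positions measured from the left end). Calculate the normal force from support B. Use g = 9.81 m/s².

Choose support A as the axis so its reaction then has zero moment arm.
Beam weight: 21 × 9.81 = 206 N down at 3.1 m → arm 2.71 m, τ = 206 × 2.71 = 558.3 N·m clockwise.
Lamp: 3.6 × 9.81 = 35.32 N down at 3.9 m → arm 3.51 m, τ = 35.32 × 3.51 = 124 N·m clockwise.
Net load moment about support A = 682.3 N·m clockwise.
Reaction R at support B is upward at 6.2 m, arm 5.81 m → moment R × 5.81 counterclockwise.
Setting net torque to zero: R × 5.81 = 682.3 → R = 117 N.

R_B ≈ 117 N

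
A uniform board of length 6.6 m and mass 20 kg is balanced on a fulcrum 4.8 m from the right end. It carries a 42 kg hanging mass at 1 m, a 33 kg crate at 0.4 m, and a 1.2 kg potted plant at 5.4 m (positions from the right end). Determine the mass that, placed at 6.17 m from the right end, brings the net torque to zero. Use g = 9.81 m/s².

m ≈ 244 kg

Choose the fulcrum (at 4.8 m from the right end) as the axis so the support reaction has zero arm there.
Beam weight: 20 × 9.81 = 196.2 N down at 3.3 m → arm 1.5 m, τ = 196.2 × 1.5 = 294.3 N·m clockwise.
Hanging mass: 42 × 9.81 = 412 N down at 1 m → arm 3.8 m, τ = 412 × 3.8 = 1566 N·m clockwise.
Crate: 33 × 9.81 = 323.7 N down at 0.4 m → arm 4.4 m, τ = 323.7 × 4.4 = 1424 N·m clockwise.
Potted plant: 1.2 × 9.81 = 11.77 N down at 5.4 m → arm 0.6 m, τ = 11.77 × 0.6 = 7.062 N·m counterclockwise.
Net moment of known loads = 3277 N·m clockwise.
An unknown mass m at 6.17 m has arm 1.37 m; its moment is m·g·1.37 counterclockwise.
For rotational equilibrium, m × 9.81 × 1.37 = 3277, so m = 3277 / (9.81 × 1.37) = 244 kg.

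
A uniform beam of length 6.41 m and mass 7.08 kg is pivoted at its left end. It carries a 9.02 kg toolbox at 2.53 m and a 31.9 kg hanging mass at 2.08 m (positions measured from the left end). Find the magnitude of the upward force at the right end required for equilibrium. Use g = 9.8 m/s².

About the left end:
Beam weight: 7.08 × 9.8 = 69.38 N down at 3.205 m → arm 3.205 m, τ = 69.38 × 3.205 = 222.4 N·m clockwise.
Toolbox: 9.02 × 9.8 = 88.4 N down at 2.53 m → arm 2.53 m, τ = 88.4 × 2.53 = 223.7 N·m clockwise.
Hanging mass: 31.9 × 9.8 = 312.6 N down at 2.08 m → arm 2.08 m, τ = 312.6 × 2.08 = 650.2 N·m clockwise.
Net moment of the loads = 1096 N·m clockwise.
The upward force F acts at the right end, arm 6.41 m, giving F × 6.41 counterclockwise.
Setting net torque to zero: F × 6.41 = 1096 → F = 1096 / 6.41 = 171 N.

F ≈ 171 N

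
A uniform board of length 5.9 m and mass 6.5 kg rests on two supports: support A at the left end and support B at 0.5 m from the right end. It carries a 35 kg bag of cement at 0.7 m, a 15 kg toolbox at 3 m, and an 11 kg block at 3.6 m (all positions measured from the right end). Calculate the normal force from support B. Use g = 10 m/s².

Sum moments about support A (its reaction then has zero moment arm).
Beam weight: 6.5 × 10 = 65 N down at 2.95 m → arm 2.95 m, τ = 65 × 2.95 = 191.8 N·m clockwise.
Bag of cement: 35 × 10 = 350 N down at 0.7 m → arm 5.2 m, τ = 350 × 5.2 = 1820 N·m clockwise.
Toolbox: 15 × 10 = 150 N down at 3 m → arm 2.9 m, τ = 150 × 2.9 = 435 N·m clockwise.
Block: 11 × 10 = 110 N down at 3.6 m → arm 2.3 m, τ = 110 × 2.3 = 253 N·m clockwise.
Net load moment about support A = 2700 N·m clockwise.
Reaction R at support B is upward at 0.5 m, arm 5.4 m → moment R × 5.4 counterclockwise.
Setting net torque to zero: R × 5.4 = 2700 → R = 500 N.

R_B ≈ 500 N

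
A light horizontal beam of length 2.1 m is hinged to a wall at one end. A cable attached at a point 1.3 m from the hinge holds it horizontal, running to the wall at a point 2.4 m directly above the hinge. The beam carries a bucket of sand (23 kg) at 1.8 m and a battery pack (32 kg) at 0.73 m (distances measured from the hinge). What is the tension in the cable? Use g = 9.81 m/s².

Choose the hinge as the axis so the unknown hinge reaction has zero arm there.
Bucket of sand: 23 × 9.81 = 225.6 N down at 1.8 m → arm 1.8 m, τ = 225.6 × 1.8 = 406.1 N·m clockwise.
Battery pack: 32 × 9.81 = 313.9 N down at 0.73 m → arm 0.73 m, τ = 313.9 × 0.73 = 229.1 N·m clockwise.
Total clockwise load moment = 635.2 N·m.
The cable tension T acts at 1.3 m; only its component perpendicular to the beam, T sinθ, produces torque. sinθ = h/√(h²+d²) = 2.4/√(2.4²+1.3²) = 0.8793.
Balancing moments: T × 1.3 × 0.8793 = 635.2, giving T = 635.2 / 1.143 = 556 N.

T ≈ 556 N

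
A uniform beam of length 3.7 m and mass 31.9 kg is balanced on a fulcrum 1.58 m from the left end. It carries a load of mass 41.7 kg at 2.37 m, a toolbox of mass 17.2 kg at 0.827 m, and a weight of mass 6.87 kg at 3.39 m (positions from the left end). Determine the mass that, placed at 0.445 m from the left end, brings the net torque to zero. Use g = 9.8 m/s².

Taking torques about the fulcrum (at 1.58 m from the left end):
Beam weight: 31.9 × 9.8 = 312.6 N down at 1.85 m → arm 0.27 m, τ = 312.6 × 0.27 = 84.4 N·m clockwise.
Load: 41.7 × 9.8 = 408.7 N down at 2.37 m → arm 0.79 m, τ = 408.7 × 0.79 = 322.9 N·m clockwise.
Toolbox: 17.2 × 9.8 = 168.6 N down at 0.827 m → arm 0.753 m, τ = 168.6 × 0.753 = 127 N·m counterclockwise.
Weight: 6.87 × 9.8 = 67.33 N down at 3.39 m → arm 1.81 m, τ = 67.33 × 1.81 = 121.9 N·m clockwise.
Net moment of known loads = 402.2 N·m clockwise.
An unknown mass m at 0.445 m has arm 1.135 m; its moment is m·g·1.135 counterclockwise.
For rotational equilibrium, m × 9.8 × 1.135 = 402.2, so m = 402.2 / (9.8 × 1.135) = 36.2 kg.

m ≈ 36.2 kg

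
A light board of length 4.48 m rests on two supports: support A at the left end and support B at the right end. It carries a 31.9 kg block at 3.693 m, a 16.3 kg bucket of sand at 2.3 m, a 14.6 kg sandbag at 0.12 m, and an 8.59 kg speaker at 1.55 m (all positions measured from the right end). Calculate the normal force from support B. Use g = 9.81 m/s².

Taking torques about support A:
Block: 31.9 × 9.81 = 312.9 N down at 3.693 m → arm 0.787 m, τ = 312.9 × 0.787 = 246.3 N·m clockwise.
Bucket of sand: 16.3 × 9.81 = 159.9 N down at 2.3 m → arm 2.18 m, τ = 159.9 × 2.18 = 348.6 N·m clockwise.
Sandbag: 14.6 × 9.81 = 143.2 N down at 0.12 m → arm 4.36 m, τ = 143.2 × 4.36 = 624.4 N·m clockwise.
Speaker: 8.59 × 9.81 = 84.27 N down at 1.55 m → arm 2.93 m, τ = 84.27 × 2.93 = 246.9 N·m clockwise.
Net load moment about support A = 1466 N·m clockwise.
Reaction R at support B is upward at 0 m, arm 4.48 m → moment R × 4.48 counterclockwise.
Balancing moments: R × 4.48 = 1466, giving R = 327 N.

R_B ≈ 327 N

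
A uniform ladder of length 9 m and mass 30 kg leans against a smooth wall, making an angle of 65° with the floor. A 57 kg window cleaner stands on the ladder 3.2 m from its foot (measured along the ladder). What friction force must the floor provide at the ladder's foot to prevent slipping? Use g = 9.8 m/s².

f ≈ 161 N

Take moments about the foot of the ladder.
Ladder weight 30×9.8 = 294 N acts at 4.5 m along the ladder; its horizontal arm is 4.5·cos65° = 1.902 m → τ = 559.2 N·m clockwise.
Window cleaner: 57×9.8 = 558.6 N at 3.2 m → arm 1.352 m → τ = 755.2 N·m clockwise.
Wall normal N acts horizontally at the top; its moment arm is the height L sinθ = 9·sin65° = 8.157 m, counterclockwise.
Στ = 0 ⇒ N × 8.157 = 1314 ⇒ N = 161 N.
ΣFx = 0: friction at the foot balances the wall's push, so f = N_wall = 161 N.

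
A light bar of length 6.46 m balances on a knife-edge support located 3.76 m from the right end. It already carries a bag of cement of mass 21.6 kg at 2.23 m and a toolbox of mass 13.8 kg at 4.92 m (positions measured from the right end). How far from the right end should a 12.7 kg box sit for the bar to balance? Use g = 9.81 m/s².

x ≈ 5.1 m from the right end

Take moments about the knife-edge support (at 3.76 m from the right end).
Bag of cement: 21.6 × 9.81 = 211.9 N down at 2.23 m → arm 1.53 m, τ = 211.9 × 1.53 = 324.2 N·m clockwise.
Toolbox: 13.8 × 9.81 = 135.4 N down at 4.92 m → arm 1.16 m, τ = 135.4 × 1.16 = 157.1 N·m counterclockwise.
Net moment of existing loads = 167.1 N·m clockwise.
The box weighs 12.7 × 9.81 = 124.6 N and must supply an equal counterclockwise moment, so its lever arm about the knife-edge support is 167.1 / 124.6 = 1.34 m.
That puts it at 3.76 + 1.34 = 5.1 m from the right end.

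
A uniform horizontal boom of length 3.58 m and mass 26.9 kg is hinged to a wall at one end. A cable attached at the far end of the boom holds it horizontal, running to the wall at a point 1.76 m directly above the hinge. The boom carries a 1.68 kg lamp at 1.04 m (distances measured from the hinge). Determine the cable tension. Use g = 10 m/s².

Choose the hinge as the axis so the unknown hinge reaction has zero arm there.
Beam weight: 26.9 × 10 = 269 N down at 1.79 m → arm 1.79 m, τ = 269 × 1.79 = 481.5 N·m clockwise.
Lamp: 1.68 × 10 = 16.8 N down at 1.04 m → arm 1.04 m, τ = 16.8 × 1.04 = 17.47 N·m clockwise.
Total clockwise load moment = 499 N·m.
The cable tension T acts at 3.58 m; only its component perpendicular to the boom, T sinθ, produces torque. sinθ = h/√(h²+d²) = 1.76/√(1.76²+3.58²) = 0.4412.
Setting net torque to zero: T × 3.58 × 0.4412 = 499 → T = 499 / 1.579 = 316 N.

T ≈ 316 N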